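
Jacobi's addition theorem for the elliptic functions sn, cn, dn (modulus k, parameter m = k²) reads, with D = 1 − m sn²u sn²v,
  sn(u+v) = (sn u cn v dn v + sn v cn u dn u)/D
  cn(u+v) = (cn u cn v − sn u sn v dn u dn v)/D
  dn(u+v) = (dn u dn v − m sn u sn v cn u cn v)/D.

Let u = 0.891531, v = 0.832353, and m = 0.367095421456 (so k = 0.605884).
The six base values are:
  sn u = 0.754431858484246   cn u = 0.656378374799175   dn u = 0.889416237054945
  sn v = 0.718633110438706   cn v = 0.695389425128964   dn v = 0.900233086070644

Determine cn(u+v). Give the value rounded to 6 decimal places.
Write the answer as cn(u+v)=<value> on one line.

cn(u+v)=0.025043

m = k² = 0.367095421456
D = 1 − m·sn²u·sn²v = 0.8920970163933802
cn(u+v) = (cn u·cn v − sn u·sn v·dn u·dn v)/D = 0.02234109859941096/0.8920970163933802 = 0.0250433508787338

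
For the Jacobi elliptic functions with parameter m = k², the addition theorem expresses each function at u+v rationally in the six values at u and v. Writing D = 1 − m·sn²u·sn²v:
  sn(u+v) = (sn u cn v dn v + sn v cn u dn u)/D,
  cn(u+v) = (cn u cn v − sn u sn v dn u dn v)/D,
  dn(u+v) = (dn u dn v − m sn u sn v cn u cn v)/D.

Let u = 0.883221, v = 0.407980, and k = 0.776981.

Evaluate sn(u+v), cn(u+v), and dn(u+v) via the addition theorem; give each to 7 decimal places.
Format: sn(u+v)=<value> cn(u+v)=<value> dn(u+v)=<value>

sn(u+v)=0.9068840 cn(u+v)=0.4213804 dn(u+v)=0.7095733

sn u = 0.734232652870282, cn u = 0.6788979389120783, dn u = 0.8213081450762294
sn v = 0.3907073420818502, cn v = 0.9205149498206621, dn v = 0.9528084438676465
m = k² = 0.603699474361
D = 1 − m·sn²u·sn²v = 0.9503188852739165
sn(u+v) = (sn u·cn v·dn v + sn v·cn u·dn u)/D = 0.8618289974895893/0.9503188852739165 = 0.9068840058262957
cn(u+v) = (cn u·cn v − sn u·sn v·dn u·dn v)/D = 0.4004457051765554/0.9503188852739165 = 0.4213803507242018
dn(u+v) = (dn u·dn v − m·sn u·sn v·cn u·cn v)/D = 0.6743208950199372/0.9503188852739165 = 0.7095732868926133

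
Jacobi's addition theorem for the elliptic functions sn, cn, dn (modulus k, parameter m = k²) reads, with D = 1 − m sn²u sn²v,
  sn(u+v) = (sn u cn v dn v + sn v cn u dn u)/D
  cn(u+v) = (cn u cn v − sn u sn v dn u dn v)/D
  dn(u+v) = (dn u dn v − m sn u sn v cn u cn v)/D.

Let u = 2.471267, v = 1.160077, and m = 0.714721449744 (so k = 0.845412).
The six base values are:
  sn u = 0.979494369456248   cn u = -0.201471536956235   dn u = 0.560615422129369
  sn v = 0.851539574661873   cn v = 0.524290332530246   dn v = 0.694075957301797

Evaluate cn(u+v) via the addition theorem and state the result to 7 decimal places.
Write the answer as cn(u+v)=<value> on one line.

m = k² = 0.714721449744
D = 1 − m·sn²u·sn²v = 0.5027779540250224
cn(u+v) = (cn u·cn v − sn u·sn v·dn u·dn v)/D = -0.4301774927306064/0.5027779540250224 = -0.8556013430716121

cn(u+v)=-0.8556013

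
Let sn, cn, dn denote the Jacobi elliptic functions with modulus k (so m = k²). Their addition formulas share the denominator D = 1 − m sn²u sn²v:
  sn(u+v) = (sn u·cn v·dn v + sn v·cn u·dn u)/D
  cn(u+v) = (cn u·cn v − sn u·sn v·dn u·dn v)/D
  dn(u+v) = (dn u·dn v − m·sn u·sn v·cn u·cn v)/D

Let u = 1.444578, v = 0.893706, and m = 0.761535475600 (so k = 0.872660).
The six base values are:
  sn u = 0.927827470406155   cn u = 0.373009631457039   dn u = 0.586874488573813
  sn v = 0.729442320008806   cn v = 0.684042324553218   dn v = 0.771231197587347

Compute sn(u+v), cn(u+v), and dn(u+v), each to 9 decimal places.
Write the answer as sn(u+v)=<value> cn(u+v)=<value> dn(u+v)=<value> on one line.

m = k² = 0.7615354756
D = 1 − m·sn²u·sn²v = 0.6511758818326545
sn(u+v) = (sn u·cn v·dn v + sn v·cn u·dn u)/D = 0.6491619172607146/0.6511758818326545 = 0.996907188014593
cn(u+v) = (cn u·cn v − sn u·sn v·dn u·dn v)/D = -0.05117454698312875/0.6511758818326545 = -0.07858790291665022
dn(u+v) = (dn u·dn v − m·sn u·sn v·cn u·cn v)/D = 0.3211081662133473/0.6511758818326545 = 0.4931204842993076

sn(u+v)=0.996907188 cn(u+v)=-0.078587903 dn(u+v)=0.493120484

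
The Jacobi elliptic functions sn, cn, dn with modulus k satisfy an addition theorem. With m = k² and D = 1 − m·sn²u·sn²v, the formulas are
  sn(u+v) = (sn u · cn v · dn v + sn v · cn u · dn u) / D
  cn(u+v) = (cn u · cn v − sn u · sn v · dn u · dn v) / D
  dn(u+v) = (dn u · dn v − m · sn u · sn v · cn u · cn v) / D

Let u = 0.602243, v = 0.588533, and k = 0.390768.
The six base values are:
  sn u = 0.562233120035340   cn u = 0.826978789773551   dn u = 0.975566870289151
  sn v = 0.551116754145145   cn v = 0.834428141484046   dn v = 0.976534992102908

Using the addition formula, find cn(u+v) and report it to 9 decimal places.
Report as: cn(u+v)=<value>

m = k² = 0.152699629824
D = 1 − m·sn²u·sn²v = 0.9853391867068681
cn(u+v) = (cn u·cn v − sn u·sn v·dn u·dn v)/D = 0.3948621643483579/0.9853391867068681 = 0.4007372990696114

cn(u+v)=0.400737299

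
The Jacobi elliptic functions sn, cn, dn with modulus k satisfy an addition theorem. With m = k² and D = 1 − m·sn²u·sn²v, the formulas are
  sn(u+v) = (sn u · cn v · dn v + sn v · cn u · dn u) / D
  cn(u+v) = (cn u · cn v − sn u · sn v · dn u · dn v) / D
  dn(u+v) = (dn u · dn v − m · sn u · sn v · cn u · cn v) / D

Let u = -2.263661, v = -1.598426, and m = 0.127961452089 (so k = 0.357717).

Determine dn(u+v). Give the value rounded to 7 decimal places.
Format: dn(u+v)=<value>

sn u = -0.8246451161497356, cn u = -0.5656504507294139, dn u = 0.9555004706713952
sn v = -0.9996916321518249, cn v = 0.0248322493065038, dn v = 0.9338722900580744
m = k² = 0.127961452089
D = 1 − m·sn²u·sn²v = 0.9130348088099593
dn(u+v) = (dn u·dn v − m·sn u·sn v·cn u·cn v)/D = 0.8937971680516329/0.9130348088099593 = 0.9789300029169748

dn(u+v)=0.9789300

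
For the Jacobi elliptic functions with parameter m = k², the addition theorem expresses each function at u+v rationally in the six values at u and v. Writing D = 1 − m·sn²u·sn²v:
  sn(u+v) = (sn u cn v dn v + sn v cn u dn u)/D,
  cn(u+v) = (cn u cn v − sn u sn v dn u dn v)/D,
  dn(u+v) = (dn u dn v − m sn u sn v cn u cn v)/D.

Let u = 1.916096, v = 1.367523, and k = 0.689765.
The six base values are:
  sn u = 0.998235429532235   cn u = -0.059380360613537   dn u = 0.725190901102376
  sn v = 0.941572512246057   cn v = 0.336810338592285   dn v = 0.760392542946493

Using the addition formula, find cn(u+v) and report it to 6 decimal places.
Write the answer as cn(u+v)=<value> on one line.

cn(u+v)=-0.928600

m = k² = 0.475775755225
D = 1 − m·sn²u·sn²v = 0.5796841088678035
cn(u+v) = (cn u·cn v − sn u·sn v·dn u·dn v)/D = -0.5382948330397956/0.5796841088678035 = -0.9286002924785254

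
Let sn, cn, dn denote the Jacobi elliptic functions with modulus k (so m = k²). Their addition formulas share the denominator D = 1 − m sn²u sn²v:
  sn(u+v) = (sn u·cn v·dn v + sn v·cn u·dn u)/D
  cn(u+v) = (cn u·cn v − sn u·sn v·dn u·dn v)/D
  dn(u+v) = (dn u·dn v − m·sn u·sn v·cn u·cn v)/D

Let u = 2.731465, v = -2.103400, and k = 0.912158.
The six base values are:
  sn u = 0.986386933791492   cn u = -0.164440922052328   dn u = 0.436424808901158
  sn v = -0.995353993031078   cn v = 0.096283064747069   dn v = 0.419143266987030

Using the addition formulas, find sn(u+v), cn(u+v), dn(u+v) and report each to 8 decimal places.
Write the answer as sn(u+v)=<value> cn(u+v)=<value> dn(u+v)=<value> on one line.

sn(u+v)=0.56189799 cn(u+v)=0.82720653 dn(u+v)=0.85866350

m = k² = 0.832032216964
D = 1 − m·sn²u·sn²v = 0.1979713352455305
sn(u+v) = (sn u·cn v·dn v + sn v·cn u·dn u)/D = 0.1112396961822895/0.1979713352455305 = 0.5618979941935856
cn(u+v) = (cn u·cn v − sn u·sn v·dn u·dn v)/D = 0.1637631813692265/0.1979713352455305 = 0.8272065305117128
dn(u+v) = (dn u·dn v − m·sn u·sn v·cn u·cn v)/D = 0.1699907593720586/0.1979713352455305 = 0.8586634987395046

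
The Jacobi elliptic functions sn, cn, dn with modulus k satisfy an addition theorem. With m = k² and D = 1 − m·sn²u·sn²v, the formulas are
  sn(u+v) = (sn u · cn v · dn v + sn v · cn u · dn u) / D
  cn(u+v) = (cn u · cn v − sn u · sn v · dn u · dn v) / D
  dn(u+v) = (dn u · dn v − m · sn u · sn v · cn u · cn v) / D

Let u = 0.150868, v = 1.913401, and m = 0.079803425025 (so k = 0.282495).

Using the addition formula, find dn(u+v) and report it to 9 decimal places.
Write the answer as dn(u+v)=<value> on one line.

sn u = 0.1502513839003528, cn u = 0.9886478248780143, dn u = 0.9990987936660605
sn v = 0.9560631246298998, cn v = -0.2931608802738057, dn v = 0.9628370292061089
m = k² = 0.079803425025
D = 1 − m·sn²u·sn²v = 0.9983532349999052
dn(u+v) = (dn u·dn v − m·sn u·sn v·cn u·cn v)/D = 0.9652918849301732/0.9983532349999052 = 0.9668841158513048

dn(u+v)=0.966884116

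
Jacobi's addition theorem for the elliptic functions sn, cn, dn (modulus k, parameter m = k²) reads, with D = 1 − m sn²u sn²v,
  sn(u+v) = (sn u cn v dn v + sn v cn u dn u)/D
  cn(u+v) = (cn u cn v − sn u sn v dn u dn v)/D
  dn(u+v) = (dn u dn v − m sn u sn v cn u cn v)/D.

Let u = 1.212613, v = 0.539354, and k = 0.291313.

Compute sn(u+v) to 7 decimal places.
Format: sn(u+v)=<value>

sn(u+v)=0.9902360

sn u = 0.9297930053949429, cn u = 0.3680828264380718, dn u = 0.9626185290962461
sn v = 0.5117860015260234, cn v = 0.8591129661703431, dn v = 0.9888236430766457
m = k² = 0.084863263969
D = 1 − m·sn²u·sn²v = 0.9807837302513972
sn(u+v) = (sn u·cn v·dn v + sn v·cn u·dn u)/D = 0.97120731389069/0.9807837302513972 = 0.9902359551190225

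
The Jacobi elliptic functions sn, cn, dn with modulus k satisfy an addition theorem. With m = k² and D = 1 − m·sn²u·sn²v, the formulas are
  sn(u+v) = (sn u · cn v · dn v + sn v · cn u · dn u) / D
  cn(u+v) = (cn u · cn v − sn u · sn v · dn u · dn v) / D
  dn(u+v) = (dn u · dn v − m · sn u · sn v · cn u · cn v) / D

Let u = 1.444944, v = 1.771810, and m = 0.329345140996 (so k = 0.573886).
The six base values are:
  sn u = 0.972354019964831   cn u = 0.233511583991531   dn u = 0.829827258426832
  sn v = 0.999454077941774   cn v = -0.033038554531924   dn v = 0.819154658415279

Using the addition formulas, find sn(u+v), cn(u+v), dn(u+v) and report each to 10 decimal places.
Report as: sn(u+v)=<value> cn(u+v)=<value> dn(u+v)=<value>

sn(u+v)=0.2429091193 cn(u+v)=-0.9700490502 dn(u+v)=0.9902358520

m = k² = 0.329345140996
D = 1 − m·sn²u·sn²v = 0.688953171784782
sn(u+v) = (sn u·cn v·dn v + sn v·cn u·dn u)/D = 0.1673530081687778/0.688953171784782 = 0.2429091192587704
cn(u+v) = (cn u·cn v − sn u·sn v·dn u·dn v)/D = -0.668318369917491/0.688953171784782 = -0.9700490501933026
dn(u+v) = (dn u·dn v − m·sn u·sn v·cn u·cn v)/D = 0.6822261310477752/0.688953171784782 = 0.9902358519961815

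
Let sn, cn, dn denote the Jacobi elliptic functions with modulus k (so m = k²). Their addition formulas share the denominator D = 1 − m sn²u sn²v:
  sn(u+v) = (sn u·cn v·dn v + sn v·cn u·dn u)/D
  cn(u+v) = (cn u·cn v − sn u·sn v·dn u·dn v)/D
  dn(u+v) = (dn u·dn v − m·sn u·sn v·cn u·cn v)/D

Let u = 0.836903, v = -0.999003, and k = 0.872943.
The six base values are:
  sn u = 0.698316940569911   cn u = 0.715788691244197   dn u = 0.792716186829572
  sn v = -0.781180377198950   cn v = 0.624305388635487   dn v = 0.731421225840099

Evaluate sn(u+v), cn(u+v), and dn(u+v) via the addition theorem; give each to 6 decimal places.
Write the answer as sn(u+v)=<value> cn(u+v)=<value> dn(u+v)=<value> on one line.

sn(u+v)=-0.160860 cn(u+v)=0.986977 dn(u+v)=0.990092

m = k² = 0.762029481249
D = 1 − m·sn²u·sn²v = 0.773233143303951
sn(u+v) = (sn u·cn v·dn v + sn v·cn u·dn u)/D = -0.1243826332303588/0.773233143303951 = -0.1608604523842366
cn(u+v) = (cn u·cn v − sn u·sn v·dn u·dn v)/D = 0.763163451990719/0.773233143303951 = 0.9869771602518159
dn(u+v) = (dn u·dn v − m·sn u·sn v·cn u·cn v)/D = 0.7655717508749666/0.773233143303951 = 0.9900917433566698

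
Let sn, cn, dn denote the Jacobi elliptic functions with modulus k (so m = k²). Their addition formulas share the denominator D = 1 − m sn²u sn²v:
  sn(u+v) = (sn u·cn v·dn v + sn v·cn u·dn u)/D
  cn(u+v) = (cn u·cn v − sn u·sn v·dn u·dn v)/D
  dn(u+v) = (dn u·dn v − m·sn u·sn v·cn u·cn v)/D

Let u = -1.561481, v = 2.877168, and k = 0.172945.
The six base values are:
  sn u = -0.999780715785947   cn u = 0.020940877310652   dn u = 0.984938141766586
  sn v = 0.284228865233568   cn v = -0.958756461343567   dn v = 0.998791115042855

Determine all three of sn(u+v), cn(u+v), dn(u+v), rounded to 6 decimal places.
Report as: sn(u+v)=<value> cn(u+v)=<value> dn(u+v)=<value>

sn(u+v)=0.965582 cn(u+v)=0.260099 dn(u+v)=0.985958

m = k² = 0.029909973025
D = 1 − m·sn²u·sn²v = 0.9975847510889858
sn(u+v) = (sn u·cn v·dn v + sn v·cn u·dn u)/D = 0.9632498026667129/0.9975847510889858 = 0.9655819233555925
cn(u+v) = (cn u·cn v − sn u·sn v·dn u·dn v)/D = 0.2594709102535628/0.9975847510889858 = 0.2600991143562675
dn(u+v) = (dn u·dn v − m·sn u·sn v·cn u·cn v)/D = 0.9835768204265079/0.9975847510889858 = 0.9859581547861607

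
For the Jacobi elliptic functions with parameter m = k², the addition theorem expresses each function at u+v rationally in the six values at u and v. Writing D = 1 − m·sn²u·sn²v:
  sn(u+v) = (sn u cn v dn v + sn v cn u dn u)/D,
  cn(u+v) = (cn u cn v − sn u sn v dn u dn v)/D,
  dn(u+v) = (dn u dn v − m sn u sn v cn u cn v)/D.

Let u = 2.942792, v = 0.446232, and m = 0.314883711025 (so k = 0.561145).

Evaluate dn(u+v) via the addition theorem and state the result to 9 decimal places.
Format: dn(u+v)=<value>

dn(u+v)=0.999500237

sn u = 0.4761667475006805, cn u = -0.8793550071356978, dn u = 0.9636414861114958
sn v = 0.4275336951221061, cn v = 0.9039994134595653, dn v = 0.9707955303980992
m = k² = 0.314883711025
D = 1 − m·sn²u·sn²v = 0.9869500448438523
dn(u+v) = (dn u·dn v − m·sn u·sn v·cn u·cn v)/D = 0.986456803302874/0.9869500448438523 = 0.999500236568654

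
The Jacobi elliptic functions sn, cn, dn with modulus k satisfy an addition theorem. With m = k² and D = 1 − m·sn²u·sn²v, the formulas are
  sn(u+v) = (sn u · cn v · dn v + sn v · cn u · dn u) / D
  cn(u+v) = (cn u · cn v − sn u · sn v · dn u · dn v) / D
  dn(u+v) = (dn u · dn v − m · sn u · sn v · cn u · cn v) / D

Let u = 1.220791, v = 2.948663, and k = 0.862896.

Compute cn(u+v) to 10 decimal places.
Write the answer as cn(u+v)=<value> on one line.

cn(u+v)=-0.9923006923

sn u = 0.8693141889141536, cn u = 0.4942598921139842, dn u = 0.661292960152701
sn v = 0.9059816439924271, cn v = -0.4233169743215822, dn v = 0.6235694774343205
m = k² = 0.744589506816
D = 1 − m·sn²u·sn²v = 0.5381411762505765
cn(u+v) = (cn u·cn v − sn u·sn v·dn u·dn v)/D = -0.5339978617420085/0.5381411762505765 = -0.9923006922877822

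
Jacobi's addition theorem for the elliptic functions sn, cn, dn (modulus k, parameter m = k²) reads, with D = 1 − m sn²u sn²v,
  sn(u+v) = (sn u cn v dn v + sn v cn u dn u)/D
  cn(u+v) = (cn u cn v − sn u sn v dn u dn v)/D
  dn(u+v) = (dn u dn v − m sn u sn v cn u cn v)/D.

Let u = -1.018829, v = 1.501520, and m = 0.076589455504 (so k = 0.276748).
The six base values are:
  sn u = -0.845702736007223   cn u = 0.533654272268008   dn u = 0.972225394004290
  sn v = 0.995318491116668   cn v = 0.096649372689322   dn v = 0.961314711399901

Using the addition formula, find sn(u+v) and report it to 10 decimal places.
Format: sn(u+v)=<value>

sn(u+v)=0.4629512416

m = k² = 0.076589455504
D = 1 − m·sn²u·sn²v = 0.9457339015659356
sn(u+v) = (sn u·cn v·dn v + sn v·cn u·dn u)/D = 0.4378286839491276/0.9457339015659356 = 0.462951241595734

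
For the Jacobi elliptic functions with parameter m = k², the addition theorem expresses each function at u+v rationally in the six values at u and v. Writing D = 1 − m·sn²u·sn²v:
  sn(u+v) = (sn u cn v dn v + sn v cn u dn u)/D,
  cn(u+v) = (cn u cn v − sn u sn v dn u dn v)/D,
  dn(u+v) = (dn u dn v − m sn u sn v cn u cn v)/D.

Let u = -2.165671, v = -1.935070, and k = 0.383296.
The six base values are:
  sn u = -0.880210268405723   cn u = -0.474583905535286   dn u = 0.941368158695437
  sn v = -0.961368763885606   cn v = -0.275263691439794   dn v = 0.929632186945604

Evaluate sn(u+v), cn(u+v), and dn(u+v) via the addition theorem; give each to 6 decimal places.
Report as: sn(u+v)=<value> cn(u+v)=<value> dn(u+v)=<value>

m = k² = 0.146915823616
D = 1 − m·sn²u·sn²v = 0.8947986168150421
sn(u+v) = (sn u·cn v·dn v + sn v·cn u·dn u)/D = 0.6547398720524046/0.8947986168150421 = 0.7317175728130809
cn(u+v) = (cn u·cn v − sn u·sn v·dn u·dn v)/D = -0.6099018483321012/0.8947986168150421 = -0.6816079471635683
dn(u+v) = (dn u·dn v − m·sn u·sn v·cn u·cn v)/D = 0.8588853576818355/0.8947986168150421 = 0.95986442261049

sn(u+v)=0.731718 cn(u+v)=-0.681608 dn(u+v)=0.959864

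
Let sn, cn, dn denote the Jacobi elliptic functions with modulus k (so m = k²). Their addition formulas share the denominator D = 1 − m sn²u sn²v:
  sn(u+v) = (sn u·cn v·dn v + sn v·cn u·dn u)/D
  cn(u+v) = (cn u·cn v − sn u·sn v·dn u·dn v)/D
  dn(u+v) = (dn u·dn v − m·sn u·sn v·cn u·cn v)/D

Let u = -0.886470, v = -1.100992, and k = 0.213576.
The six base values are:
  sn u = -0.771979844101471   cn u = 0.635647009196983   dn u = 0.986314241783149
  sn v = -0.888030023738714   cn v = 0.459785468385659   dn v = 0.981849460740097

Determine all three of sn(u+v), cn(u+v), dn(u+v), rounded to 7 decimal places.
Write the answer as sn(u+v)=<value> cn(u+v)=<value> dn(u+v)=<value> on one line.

m = k² = 0.045614707776
D = 1 − m·sn²u·sn²v = 0.9785625996734883
sn(u+v) = (sn u·cn v·dn v + sn v·cn u·dn u)/D = -0.9052510480389221/0.9785625996734883 = -0.925082409997043
cn(u+v) = (cn u·cn v − sn u·sn v·dn u·dn v)/D = -0.3716252164535782/0.9785625996734883 = -0.3797664212566231
dn(u+v) = (dn u·dn v − m·sn u·sn v·cn u·cn v)/D = 0.9592728732662651/0.9785625996734883 = 0.9802876929757386

sn(u+v)=-0.9250824 cn(u+v)=-0.3797664 dn(u+v)=0.9802877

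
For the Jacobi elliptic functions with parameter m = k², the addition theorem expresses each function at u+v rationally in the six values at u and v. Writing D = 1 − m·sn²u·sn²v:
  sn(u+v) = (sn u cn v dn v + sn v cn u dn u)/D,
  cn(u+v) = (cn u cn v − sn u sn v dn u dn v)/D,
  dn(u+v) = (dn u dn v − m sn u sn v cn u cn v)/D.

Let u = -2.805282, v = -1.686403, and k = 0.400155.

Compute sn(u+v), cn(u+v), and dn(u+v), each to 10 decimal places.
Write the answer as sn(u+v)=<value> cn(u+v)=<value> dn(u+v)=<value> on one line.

sn u = -0.4547657066861641, cn u = -0.8906111115533164, dn u = 0.9833028295930779
sn v = -0.9990981069718139, cn v = -0.04246142538043197, dn v = 0.9166049722809595
m = k² = 0.160124024025
D = 1 − m·sn²u·sn²v = 0.9669441611080905
sn(u+v) = (sn u·cn v·dn v + sn v·cn u·dn u)/D = 0.8926502439974194/0.9669441611080905 = 0.9231662798133737
cn(u+v) = (cn u·cn v − sn u·sn v·dn u·dn v)/D = -0.371694165399965/0.9669441611080905 = -0.3844008582398533
dn(u+v) = (dn u·dn v − m·sn u·sn v·cn u·cn v)/D = 0.8985489814290212/0.9669441611080905 = 0.9292666707861492

sn(u+v)=0.9231662798 cn(u+v)=-0.3844008582 dn(u+v)=0.9292666708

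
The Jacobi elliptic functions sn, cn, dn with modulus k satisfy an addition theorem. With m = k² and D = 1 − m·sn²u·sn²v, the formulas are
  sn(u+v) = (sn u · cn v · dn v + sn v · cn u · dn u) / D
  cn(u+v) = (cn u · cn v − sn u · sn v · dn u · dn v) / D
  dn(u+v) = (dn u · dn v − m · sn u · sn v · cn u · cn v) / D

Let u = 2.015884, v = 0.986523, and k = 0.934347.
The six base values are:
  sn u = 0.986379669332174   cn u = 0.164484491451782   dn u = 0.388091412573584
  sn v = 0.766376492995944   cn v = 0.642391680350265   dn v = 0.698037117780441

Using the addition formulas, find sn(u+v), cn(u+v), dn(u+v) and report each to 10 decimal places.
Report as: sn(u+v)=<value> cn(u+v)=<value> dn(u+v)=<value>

sn(u+v)=0.9802429208 cn(u+v)=-0.1977974123 dn(u+v)=0.4014361021

m = k² = 0.873004316409
D = 1 − m·sn²u·sn²v = 0.5011281874979663
sn(u+v) = (sn u·cn v·dn v + sn v·cn u·dn u)/D = 0.4912273581845804/0.5011281874979663 = 0.9802429207528342
cn(u+v) = (cn u·cn v − sn u·sn v·dn u·dn v)/D = -0.09912185871943084/0.5011281874979663 = -0.19779741230348
dn(u+v) = (dn u·dn v − m·sn u·sn v·cn u·cn v)/D = 0.2011709462654848/0.5011281874979663 = 0.4014361021476191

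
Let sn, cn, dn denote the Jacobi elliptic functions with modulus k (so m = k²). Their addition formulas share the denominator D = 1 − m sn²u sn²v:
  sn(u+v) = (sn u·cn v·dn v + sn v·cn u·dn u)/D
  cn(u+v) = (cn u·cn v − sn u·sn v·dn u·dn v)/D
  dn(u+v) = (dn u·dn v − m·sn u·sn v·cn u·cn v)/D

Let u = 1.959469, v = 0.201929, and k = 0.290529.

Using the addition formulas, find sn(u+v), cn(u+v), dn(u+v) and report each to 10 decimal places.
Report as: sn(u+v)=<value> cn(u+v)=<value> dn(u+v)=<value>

sn u = 0.9430298778602545, cn u = -0.332708054400361, dn u = 0.9617360939925658
sn v = 0.2004469704001272, cn v = 0.9797045534534432, dn v = 0.9983028639412087
m = k² = 0.084407099841
D = 1 − m·sn²u·sn²v = 0.9969840170848901
sn(u+v) = (sn u·cn v·dn v + sn v·cn u·dn u)/D = 0.8581842078821781/0.9969840170848901 = 0.8607803065804878
cn(u+v) = (cn u·cn v − sn u·sn v·dn u·dn v)/D = -0.5074416179861119/0.9969840170848901 = -0.508976682966127
dn(u+v) = (dn u·dn v − m·sn u·sn v·cn u·cn v)/D = 0.9653046037731836/0.9969840170848901 = 0.9682247530864789

sn(u+v)=0.8607803066 cn(u+v)=-0.5089766830 dn(u+v)=0.9682247531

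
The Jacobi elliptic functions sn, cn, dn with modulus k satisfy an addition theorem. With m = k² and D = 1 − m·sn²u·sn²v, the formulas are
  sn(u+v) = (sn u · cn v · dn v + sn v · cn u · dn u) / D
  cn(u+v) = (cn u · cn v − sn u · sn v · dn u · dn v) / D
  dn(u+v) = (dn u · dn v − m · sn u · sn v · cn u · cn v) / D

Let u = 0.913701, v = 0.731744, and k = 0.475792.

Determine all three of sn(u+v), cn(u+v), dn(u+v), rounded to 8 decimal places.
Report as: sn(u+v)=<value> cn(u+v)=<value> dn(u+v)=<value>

sn(u+v)=0.99970260 cn(u+v)=0.02438656 dn(u+v)=0.87963436

sn u = 0.7767239534724867, cn u = 0.6298411705359299, dn u = 0.9292072500453989
sn v = 0.6582656632798351, cn v = 0.7527857042656686, dn v = 0.9496880030585613
m = k² = 0.226378027264
D = 1 − m·sn²u·sn²v = 0.9408206661931635
sn(u+v) = (sn u·cn v·dn v + sn v·cn u·dn u)/D = 0.9405408696281087/0.9408206661931635 = 0.9997026037212948
cn(u+v) = (cn u·cn v − sn u·sn v·dn u·dn v)/D = 0.02294337584901163/0.9408206661931635 = 0.02438655598611292
dn(u+v) = (dn u·dn v − m·sn u·sn v·cn u·cn v)/D = 0.8275781810452432/0.9408206661931635 = 0.8796343562412032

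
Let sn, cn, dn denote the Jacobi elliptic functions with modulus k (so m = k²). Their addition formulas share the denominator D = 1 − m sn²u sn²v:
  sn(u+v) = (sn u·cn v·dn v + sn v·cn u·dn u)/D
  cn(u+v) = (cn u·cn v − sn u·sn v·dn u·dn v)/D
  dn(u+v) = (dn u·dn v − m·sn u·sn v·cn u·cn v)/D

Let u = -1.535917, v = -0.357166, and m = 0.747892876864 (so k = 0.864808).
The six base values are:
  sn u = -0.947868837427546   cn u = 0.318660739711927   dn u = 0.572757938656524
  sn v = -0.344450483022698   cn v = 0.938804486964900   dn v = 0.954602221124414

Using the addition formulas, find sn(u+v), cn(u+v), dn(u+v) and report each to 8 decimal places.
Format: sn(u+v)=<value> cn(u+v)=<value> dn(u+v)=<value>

m = k² = 0.747892876864
D = 1 − m·sn²u·sn²v = 0.9202759259285819
sn(u+v) = (sn u·cn v·dn v + sn v·cn u·dn u)/D = -0.912333231680619/0.9202759259285819 = -0.991369225224545
cn(u+v) = (cn u·cn v − sn u·sn v·dn u·dn v)/D = 0.1206476448792379/0.9202759259285819 = 0.1310994251615366
dn(u+v) = (dn u·dn v − m·sn u·sn v·cn u·cn v)/D = 0.4737063474578885/0.9202759259285819 = 0.5147438220552241

sn(u+v)=-0.99136923 cn(u+v)=0.13109943 dn(u+v)=0.51474382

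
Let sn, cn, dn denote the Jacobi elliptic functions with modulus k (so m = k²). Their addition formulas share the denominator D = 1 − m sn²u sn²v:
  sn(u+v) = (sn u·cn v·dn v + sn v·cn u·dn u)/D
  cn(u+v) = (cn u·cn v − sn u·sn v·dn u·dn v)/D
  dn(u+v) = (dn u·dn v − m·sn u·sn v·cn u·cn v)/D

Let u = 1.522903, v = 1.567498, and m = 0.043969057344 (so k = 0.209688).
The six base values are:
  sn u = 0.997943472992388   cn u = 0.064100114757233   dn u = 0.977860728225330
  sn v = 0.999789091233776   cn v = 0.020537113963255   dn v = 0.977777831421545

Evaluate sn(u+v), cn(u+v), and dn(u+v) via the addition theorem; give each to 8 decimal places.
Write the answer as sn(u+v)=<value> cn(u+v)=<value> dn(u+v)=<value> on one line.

sn(u+v)=0.08649300 cn(u+v)=-0.99625246 dn(u+v)=0.99983552

m = k² = 0.043969057344
D = 1 − m·sn²u·sn²v = 0.9562300725707885
sn(u+v) = (sn u·cn v·dn v + sn v·cn u·dn u)/D = 0.08270720310793797/0.9562300725707885 = 0.08649299523239503
cn(u+v) = (cn u·cn v − sn u·sn v·dn u·dn v)/D = -0.9526465610302689/0.9562300725707885 = -0.9962524588555498
dn(u+v) = (dn u·dn v − m·sn u·sn v·cn u·cn v)/D = 0.9560727912495881/0.9562300725707885 = 0.999835519373724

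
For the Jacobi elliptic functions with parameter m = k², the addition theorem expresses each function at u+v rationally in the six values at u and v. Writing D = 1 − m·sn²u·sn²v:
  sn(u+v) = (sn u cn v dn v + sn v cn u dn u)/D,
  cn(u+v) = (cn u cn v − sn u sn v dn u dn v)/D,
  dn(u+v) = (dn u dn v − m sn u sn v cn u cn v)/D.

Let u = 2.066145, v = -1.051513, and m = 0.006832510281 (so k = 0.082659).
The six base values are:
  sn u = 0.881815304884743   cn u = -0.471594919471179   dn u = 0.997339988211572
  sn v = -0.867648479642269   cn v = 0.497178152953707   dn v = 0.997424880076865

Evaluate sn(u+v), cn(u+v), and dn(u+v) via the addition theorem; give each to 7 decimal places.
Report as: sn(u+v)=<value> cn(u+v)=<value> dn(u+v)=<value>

m = k² = 0.006832510281
D = 1 − m·sn²u·sn²v = 0.9960003390440667
sn(u+v) = (sn u·cn v·dn v + sn v·cn u·dn u)/D = 0.8453805171901442/0.9960003390440667 = 0.8487753307408678
cn(u+v) = (cn u·cn v − sn u·sn v·dn u·dn v)/D = 0.5266388293045055/0.9960003390440667 = 0.5287536646924827
dn(u+v) = (dn u·dn v − m·sn u·sn v·cn u·cn v)/D = 0.9935460217942275/0.9960003390440667 = 0.9975358268931969

sn(u+v)=0.8487753 cn(u+v)=0.5287537 dn(u+v)=0.9975358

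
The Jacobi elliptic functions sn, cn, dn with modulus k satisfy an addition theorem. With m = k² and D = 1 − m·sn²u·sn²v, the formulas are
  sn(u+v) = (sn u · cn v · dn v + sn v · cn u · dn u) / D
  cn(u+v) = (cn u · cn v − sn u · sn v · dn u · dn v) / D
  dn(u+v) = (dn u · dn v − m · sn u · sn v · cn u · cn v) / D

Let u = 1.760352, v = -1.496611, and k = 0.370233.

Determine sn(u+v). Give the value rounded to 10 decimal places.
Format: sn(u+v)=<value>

sn(u+v)=0.2602951367

sn u = 0.9925837101368595, cn u = -0.1215630633496326, dn u = 0.9300285613583624
sn v = -0.9924165574171883, cn v = 0.1229202040521273, dn v = 0.9300530121136222
m = k² = 0.137072474289
D = 1 − m·sn²u·sn²v = 0.8669935990313727
sn(u+v) = (sn u·cn v·dn v + sn v·cn u·dn u)/D = 0.2256742174052625/0.8669935990313727 = 0.2602951367315647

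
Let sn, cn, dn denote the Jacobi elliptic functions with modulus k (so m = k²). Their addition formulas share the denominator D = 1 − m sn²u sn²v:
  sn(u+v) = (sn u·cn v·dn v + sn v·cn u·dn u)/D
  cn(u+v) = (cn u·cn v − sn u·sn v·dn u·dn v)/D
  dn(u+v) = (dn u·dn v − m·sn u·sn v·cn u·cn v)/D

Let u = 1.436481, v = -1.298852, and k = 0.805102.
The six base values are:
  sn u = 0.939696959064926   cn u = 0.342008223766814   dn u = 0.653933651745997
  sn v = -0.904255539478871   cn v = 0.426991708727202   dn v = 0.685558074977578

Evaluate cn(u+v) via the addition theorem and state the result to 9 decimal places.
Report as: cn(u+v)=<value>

cn(u+v)=0.990582499

m = k² = 0.648189230404
D = 1 − m·sn²u·sn²v = 0.531984959897646
cn(u+v) = (cn u·cn v − sn u·sn v·dn u·dn v)/D = 0.5269749911933721/0.531984959897646 = 0.9905824993525422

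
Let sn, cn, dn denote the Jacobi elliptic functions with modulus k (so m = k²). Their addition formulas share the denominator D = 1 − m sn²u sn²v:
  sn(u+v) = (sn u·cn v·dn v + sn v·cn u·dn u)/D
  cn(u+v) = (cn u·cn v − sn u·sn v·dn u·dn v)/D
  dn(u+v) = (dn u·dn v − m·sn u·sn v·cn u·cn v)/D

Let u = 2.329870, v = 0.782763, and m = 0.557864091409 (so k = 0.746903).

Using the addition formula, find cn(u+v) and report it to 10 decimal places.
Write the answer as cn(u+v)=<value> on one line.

sn u = 0.9593315966843568, cn u = -0.2822815750328784, dn u = 0.6975586930750106
sn v = 0.6770047866480867, cn v = 0.7359786130422395, dn v = 0.8627346598177568
m = k² = 0.557864091409
D = 1 − m·sn²u·sn²v = 0.764685123668697
cn(u+v) = (cn u·cn v − sn u·sn v·dn u·dn v)/D = -0.5986107374886969/0.764685123668697 = -0.7828199071230363

cn(u+v)=-0.7828199071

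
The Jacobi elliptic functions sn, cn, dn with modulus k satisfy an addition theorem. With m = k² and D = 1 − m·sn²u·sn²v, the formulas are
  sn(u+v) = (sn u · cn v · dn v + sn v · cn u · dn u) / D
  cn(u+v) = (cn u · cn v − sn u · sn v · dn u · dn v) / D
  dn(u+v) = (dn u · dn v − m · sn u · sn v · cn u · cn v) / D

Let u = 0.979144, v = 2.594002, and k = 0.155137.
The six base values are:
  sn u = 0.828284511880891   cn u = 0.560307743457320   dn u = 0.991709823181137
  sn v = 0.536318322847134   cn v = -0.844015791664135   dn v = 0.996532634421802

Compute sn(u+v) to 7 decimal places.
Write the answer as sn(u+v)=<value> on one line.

sn(u+v)=-0.4005515

m = k² = 0.024067488769
D = 1 − m·sn²u·sn²v = 0.9952506395874704
sn(u+v) = (sn u·cn v·dn v + sn v·cn u·dn u)/D = -0.3986491403508198/0.9952506395874704 = -0.4005515038061761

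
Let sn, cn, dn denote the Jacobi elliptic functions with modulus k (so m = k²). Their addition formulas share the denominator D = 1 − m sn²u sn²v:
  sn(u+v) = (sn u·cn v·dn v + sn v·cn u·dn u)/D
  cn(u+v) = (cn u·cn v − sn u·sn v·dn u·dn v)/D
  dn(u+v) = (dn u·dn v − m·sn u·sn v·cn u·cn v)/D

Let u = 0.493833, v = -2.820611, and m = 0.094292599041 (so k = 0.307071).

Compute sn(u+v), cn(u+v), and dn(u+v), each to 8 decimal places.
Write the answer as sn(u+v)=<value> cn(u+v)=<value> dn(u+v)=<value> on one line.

sn u = 0.4724180097854354, cn u = 0.8813746218438379, dn u = 0.9894219995345941
sn v = -0.387829952956261, cn v = -0.9217309409963107, dn v = 0.9928833036995399
m = k² = 0.094292599041
D = 1 − m·sn²u·sn²v = 0.9968347122786334
sn(u+v) = (sn u·cn v·dn v + sn v·cn u·dn u)/D = -0.7705510553369514/0.9968347122786334 = -0.7729978158320478
cn(u+v) = (cn u·cn v − sn u·sn v·dn u·dn v)/D = -0.6324005967128243/0.9968347122786334 = -0.6344086827265871
dn(u+v) = (dn u·dn v − m·sn u·sn v·cn u·cn v)/D = 0.9683456582861498/0.9968347122786334 = 0.9714204836152211

sn(u+v)=-0.77299782 cn(u+v)=-0.63440868 dn(u+v)=0.97142048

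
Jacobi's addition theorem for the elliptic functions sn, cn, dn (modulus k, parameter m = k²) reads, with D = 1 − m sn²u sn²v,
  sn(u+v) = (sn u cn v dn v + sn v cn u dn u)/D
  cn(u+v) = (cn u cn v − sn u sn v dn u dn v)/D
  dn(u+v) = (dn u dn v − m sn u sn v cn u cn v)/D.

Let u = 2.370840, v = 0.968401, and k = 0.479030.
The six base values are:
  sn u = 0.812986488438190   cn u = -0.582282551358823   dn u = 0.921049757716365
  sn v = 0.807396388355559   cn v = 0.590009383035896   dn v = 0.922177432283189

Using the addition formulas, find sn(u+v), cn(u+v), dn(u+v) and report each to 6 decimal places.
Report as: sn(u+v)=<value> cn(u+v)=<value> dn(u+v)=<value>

m = k² = 0.2294697409
D = 1 − m·sn²u·sn²v = 0.9011297378413614
sn(u+v) = (sn u·cn v·dn v + sn v·cn u·dn u)/D = 0.00932480392144801/0.9011297378413614 = 0.0103479038920471
cn(u+v) = (cn u·cn v − sn u·sn v·dn u·dn v)/D = -0.9010814904623595/0.9011297378413614 = -0.9999464590092016
dn(u+v) = (dn u·dn v − m·sn u·sn v·cn u·cn v)/D = 0.9011186667561788/0.9011297378413614 = 0.999987714216147

sn(u+v)=0.010348 cn(u+v)=-0.999946 dn(u+v)=0.999988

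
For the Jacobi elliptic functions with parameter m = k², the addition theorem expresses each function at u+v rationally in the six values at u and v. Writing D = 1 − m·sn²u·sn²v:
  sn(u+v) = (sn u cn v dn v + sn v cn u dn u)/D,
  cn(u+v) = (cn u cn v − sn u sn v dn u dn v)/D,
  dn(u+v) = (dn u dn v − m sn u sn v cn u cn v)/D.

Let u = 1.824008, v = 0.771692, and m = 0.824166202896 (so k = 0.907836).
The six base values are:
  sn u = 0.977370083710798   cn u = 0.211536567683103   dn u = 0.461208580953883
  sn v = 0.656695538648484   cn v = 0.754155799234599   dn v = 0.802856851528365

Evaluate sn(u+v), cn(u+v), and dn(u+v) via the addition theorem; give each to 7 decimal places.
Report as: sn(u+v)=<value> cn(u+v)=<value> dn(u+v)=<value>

m = k² = 0.824166202896
D = 1 − m·sn²u·sn²v = 0.6604833976959947
sn(u+v) = (sn u·cn v·dn v + sn v·cn u·dn u)/D = 0.6558460535313397/0.6604833976959947 = 0.9929788633887972
cn(u+v) = (cn u·cn v − sn u·sn v·dn u·dn v)/D = -0.07812984512599863/0.6604833976959947 = -0.1182919137688303
dn(u+v) = (dn u·dn v − m·sn u·sn v·cn u·cn v)/D = 0.2858957419400536/0.6604833976959947 = 0.4328583321509087

sn(u+v)=0.9929789 cn(u+v)=-0.1182919 dn(u+v)=0.4328583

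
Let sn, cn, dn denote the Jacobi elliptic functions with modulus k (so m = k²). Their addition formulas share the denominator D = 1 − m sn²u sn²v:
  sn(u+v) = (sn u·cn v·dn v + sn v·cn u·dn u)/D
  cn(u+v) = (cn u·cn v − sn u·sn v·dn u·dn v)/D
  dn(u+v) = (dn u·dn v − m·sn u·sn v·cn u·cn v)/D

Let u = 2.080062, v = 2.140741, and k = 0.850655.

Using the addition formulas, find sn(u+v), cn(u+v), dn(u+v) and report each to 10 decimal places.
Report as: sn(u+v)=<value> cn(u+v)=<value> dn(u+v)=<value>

sn(u+v)=0.0026458757 cn(u+v)=-0.9999964997 dn(u+v)=0.9999974671

sn u = 0.9998614297793633, cn u = 0.01664695886843706, dn u = 0.5259150119211085
sn v = 0.9998836255186448, cn v = -0.01525566844456641, dn v = 0.5258844754948234
m = k² = 0.723613929025
D = 1 − m·sn²u·sn²v = 0.2767549636852934
sn(u+v) = (sn u·cn v·dn v + sn v·cn u·dn u)/D = 0.0007322592381522231/0.2767549636852934 = 0.002645875717643488
cn(u+v) = (cn u·cn v − sn u·sn v·dn u·dn v)/D = -0.2767539949501293/0.2767549636852934 = -0.9999964996647172
dn(u+v) = (dn u·dn v − m·sn u·sn v·cn u·cn v)/D = 0.2767542626953742/0.2767549636852934 = 0.9999974671098583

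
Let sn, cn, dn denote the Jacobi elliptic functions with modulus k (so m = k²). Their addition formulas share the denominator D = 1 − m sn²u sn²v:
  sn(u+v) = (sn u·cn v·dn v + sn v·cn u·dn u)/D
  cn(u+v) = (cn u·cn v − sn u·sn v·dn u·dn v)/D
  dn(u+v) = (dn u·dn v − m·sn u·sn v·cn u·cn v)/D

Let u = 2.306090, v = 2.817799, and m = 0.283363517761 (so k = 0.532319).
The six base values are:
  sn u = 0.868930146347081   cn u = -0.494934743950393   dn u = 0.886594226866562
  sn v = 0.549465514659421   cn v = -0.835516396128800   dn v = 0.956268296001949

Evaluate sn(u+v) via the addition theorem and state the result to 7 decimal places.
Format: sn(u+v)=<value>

sn(u+v)=-0.9999564

m = k² = 0.283363517761
D = 1 − m·sn²u·sn²v = 0.9354056479718914
sn(u+v) = (sn u·cn v·dn v + sn v·cn u·dn u)/D = -0.9353648539301835/0.9354056479718914 = -0.9999563889294486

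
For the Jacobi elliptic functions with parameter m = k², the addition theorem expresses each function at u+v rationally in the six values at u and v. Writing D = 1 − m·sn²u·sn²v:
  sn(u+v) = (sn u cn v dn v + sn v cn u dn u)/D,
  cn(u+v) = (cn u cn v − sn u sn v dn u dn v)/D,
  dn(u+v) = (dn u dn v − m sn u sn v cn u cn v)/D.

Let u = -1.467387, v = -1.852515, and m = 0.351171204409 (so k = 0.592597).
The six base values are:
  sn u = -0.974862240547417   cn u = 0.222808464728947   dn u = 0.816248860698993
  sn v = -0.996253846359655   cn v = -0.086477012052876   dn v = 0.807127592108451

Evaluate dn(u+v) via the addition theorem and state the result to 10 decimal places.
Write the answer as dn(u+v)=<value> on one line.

dn(u+v)=0.9949615442

m = k² = 0.351171204409
D = 1 − m·sn²u·sn²v = 0.6687579851566168
dn(u+v) = (dn u·dn v − m·sn u·sn v·cn u·cn v)/D = 0.6653884775995521/0.6687579851566168 = 0.9949615441881034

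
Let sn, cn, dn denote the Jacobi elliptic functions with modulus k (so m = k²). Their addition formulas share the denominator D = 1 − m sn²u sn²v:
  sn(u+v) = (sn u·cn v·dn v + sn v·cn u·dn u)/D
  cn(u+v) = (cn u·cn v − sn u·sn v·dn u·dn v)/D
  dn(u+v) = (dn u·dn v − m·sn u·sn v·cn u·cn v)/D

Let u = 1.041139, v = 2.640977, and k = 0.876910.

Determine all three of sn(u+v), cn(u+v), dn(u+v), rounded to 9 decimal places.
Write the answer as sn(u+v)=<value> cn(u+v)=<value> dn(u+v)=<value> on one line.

sn u = 0.799233434047843, cn u = 0.601020730008618, dn u = 0.7133029936227032
sn v = 0.9755936126329027, cn v = -0.2195839315384481, dn v = 0.5177899312889209
m = k² = 0.7689711481
D = 1 − m·sn²u·sn²v = 0.532485345733613
sn(u+v) = (sn u·cn v·dn v + sn v·cn u·dn u)/D = 0.3273751046242546/0.532485345733613 = 0.6148058481745164
cn(u+v) = (cn u·cn v − sn u·sn v·dn u·dn v)/D = -0.4199597412768321/0.532485345733613 = -0.7886784953645012
dn(u+v) = (dn u·dn v − m·sn u·sn v·cn u·cn v)/D = 0.4484713776135434/0.532485345733613 = 0.842222947930478

sn(u+v)=0.614805848 cn(u+v)=-0.788678495 dn(u+v)=0.842222948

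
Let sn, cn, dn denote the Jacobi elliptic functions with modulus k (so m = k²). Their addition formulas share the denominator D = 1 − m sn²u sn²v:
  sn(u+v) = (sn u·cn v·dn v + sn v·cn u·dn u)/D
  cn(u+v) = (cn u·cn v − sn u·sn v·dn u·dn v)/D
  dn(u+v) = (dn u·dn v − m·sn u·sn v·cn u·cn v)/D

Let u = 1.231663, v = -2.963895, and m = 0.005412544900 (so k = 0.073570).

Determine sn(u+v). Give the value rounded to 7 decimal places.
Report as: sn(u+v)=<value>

sn u = 0.9426293908593494, cn u = 0.3338410272691658, dn u = 0.9975924429931428
sn v = -0.1809538726041745, cn v = -0.9834915840969623, dn v = 0.9999113810655043
m = k² = 0.0054125449
D = 1 − m·sn²u·sn²v = 0.9998425222397059
sn(u+v) = (sn u·cn v·dn v + sn v·cn u·dn u)/D = -0.9872503036647089/0.9998425222397059 = -0.987405798118298

sn(u+v)=-0.9874058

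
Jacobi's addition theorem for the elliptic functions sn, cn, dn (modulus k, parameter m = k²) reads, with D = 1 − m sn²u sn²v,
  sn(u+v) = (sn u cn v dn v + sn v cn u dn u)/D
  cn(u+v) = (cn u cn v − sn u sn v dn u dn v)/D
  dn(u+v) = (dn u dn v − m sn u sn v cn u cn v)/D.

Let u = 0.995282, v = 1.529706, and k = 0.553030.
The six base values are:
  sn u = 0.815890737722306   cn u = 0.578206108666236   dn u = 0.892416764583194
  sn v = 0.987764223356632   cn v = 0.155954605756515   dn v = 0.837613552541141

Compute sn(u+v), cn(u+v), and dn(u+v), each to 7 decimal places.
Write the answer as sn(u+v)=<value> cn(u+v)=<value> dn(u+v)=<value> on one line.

m = k² = 0.3058421809
D = 1 − m·sn²u·sn²v = 0.801359421307781
sn(u+v) = (sn u·cn v·dn v + sn v·cn u·dn u)/D = 0.6162667091731137/0.801359421307781 = 0.7690265975377133
cn(u+v) = (cn u·cn v − sn u·sn v·dn u·dn v)/D = -0.5122423891905887/0.801359421307781 = -0.6392167803488641
dn(u+v) = (dn u·dn v − m·sn u·sn v·cn u·cn v)/D = 0.7252742615038459/0.801359421307781 = 0.9050548882550508

sn(u+v)=0.7690266 cn(u+v)=-0.6392168 dn(u+v)=0.9050549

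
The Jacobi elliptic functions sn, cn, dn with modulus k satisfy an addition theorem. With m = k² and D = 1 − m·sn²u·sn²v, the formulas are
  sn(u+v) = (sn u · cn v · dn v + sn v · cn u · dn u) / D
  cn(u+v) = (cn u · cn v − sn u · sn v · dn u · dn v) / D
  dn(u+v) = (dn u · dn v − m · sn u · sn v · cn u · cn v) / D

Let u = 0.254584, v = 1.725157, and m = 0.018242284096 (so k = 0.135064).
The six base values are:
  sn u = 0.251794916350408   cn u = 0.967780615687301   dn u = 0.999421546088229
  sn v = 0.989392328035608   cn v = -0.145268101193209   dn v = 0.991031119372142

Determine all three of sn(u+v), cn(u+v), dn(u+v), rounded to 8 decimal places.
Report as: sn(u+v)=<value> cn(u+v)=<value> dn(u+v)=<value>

sn(u+v)=0.92175471 cn(u+v)=-0.38777346 dn(u+v)=0.99222012

m = k² = 0.018242284096
D = 1 − m·sn²u·sn²v = 0.9988678337431671
sn(u+v) = (sn u·cn v·dn v + sn v·cn u·dn u)/D = 0.920711130508273/0.9988678337431671 = 0.9217547100881115
cn(u+v) = (cn u·cn v − sn u·sn v·dn u·dn v)/D = -0.3873344335905926/0.9988678337431671 = -0.3877734576145993
dn(u+v) = (dn u·dn v − m·sn u·sn v·cn u·cn v)/D = 0.9910967667873348/0.9988678337431671 = 0.9922201249321335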